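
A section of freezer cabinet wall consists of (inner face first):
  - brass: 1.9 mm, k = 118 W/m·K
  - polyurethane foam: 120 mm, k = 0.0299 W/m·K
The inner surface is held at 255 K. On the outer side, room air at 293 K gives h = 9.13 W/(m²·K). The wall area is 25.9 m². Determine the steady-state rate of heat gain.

Q ≈ 239 W

Series thermal resistances:
R_brass = L/(kA) = 0.0019/(118×25.9) = 6.217×10^-7 K/W
R_polyurethane foam = L/(kA) = 0.12/(0.0299×25.9) = 0.155 K/W
R_outer film = 1/(h_o·A) = 1/(9.13×25.9) = 0.004229 K/W
R_total = 0.1592 K/W
Q = ΔT / R_total = 38 / 0.1592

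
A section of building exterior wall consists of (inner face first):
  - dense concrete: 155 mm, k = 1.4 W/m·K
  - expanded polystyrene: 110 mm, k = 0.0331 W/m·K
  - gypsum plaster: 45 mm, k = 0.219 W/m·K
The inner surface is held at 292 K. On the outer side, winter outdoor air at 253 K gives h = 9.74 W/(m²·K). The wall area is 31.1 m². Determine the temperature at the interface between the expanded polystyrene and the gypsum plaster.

T ≈ 256 K

Using the resistance-network approach (series):
R_dense concrete = L/(kA) = 0.155/(1.4×31.1) = 0.00356 K/W
R_expanded polystyrene = L/(kA) = 0.11/(0.0331×31.1) = 0.1069 K/W
R_gypsum plaster = L/(kA) = 0.045/(0.219×31.1) = 0.006607 K/W
R_outer film = 1/(h_o·A) = 1/(9.74×31.1) = 0.003301 K/W
R_total = 0.1203 K/W;  Q = ΔT/R_total = 39/0.1203 = 324.1 W
T_interface = T_inner − Q·ΣR(inner→interface) = 292 − 324×0.1104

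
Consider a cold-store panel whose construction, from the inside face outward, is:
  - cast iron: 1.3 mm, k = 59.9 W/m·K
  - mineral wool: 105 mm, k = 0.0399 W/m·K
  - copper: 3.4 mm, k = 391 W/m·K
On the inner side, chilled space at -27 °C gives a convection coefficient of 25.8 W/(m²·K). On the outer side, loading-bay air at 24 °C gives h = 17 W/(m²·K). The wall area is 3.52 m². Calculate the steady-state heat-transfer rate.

Q ≈ 65.8 W

Using the resistance-network approach (series):
R_inner film = 1/(h_i·A) = 1/(25.8×3.52) = 0.01101 K/W
R_cast iron = L/(kA) = 0.0013/(59.9×3.52) = 6.166×10^-6 K/W
R_mineral wool = L/(kA) = 0.105/(0.0399×3.52) = 0.7476 K/W
R_copper = L/(kA) = 0.0034/(391×3.52) = 2.47×10^-6 K/W
R_outer film = 1/(h_o·A) = 1/(17×3.52) = 0.01671 K/W
R_total = 0.7753 K/W
Q = ΔT / R_total = 51 / 0.7753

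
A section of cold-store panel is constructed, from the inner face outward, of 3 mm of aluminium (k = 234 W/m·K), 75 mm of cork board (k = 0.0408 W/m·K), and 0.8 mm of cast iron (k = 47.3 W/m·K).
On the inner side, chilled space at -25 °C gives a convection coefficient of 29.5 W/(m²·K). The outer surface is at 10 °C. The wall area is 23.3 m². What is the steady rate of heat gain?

Q ≈ 436 W

Thermal resistances in series:
R_inner film = 1/(h_i·A) = 1/(29.5×23.3) = 0.001455 K/W
R_aluminium = L/(kA) = 0.003/(234×23.3) = 5.502×10^-7 K/W
R_cork board = L/(kA) = 0.075/(0.0408×23.3) = 0.07889 K/W
R_cast iron = L/(kA) = 0.0008/(47.3×23.3) = 7.259×10^-7 K/W
R_total = 0.08035 K/W
Q = ΔT / R_total = 35 / 0.08035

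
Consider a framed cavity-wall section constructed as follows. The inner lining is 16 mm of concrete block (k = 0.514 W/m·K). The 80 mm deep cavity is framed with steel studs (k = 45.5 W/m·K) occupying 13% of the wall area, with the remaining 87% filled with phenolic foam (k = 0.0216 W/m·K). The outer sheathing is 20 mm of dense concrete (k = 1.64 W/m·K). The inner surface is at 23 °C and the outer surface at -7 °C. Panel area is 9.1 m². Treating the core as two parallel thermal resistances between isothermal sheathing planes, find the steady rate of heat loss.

Sheathing layers in series; stud and cavity paths in parallel between them.
R_inner = 0.016/(0.514×9.1) = 0.003421 K/W
R_stud  = 0.08/(45.5×0.13×9.1) = 0.001486 K/W
R_cav   = 0.08/(0.0216×0.87×9.1) = 0.4678 K/W
1/R_core = 1/R_stud + 1/R_cav → R_core = 0.001482 K/W
R_outer = 0.02/(1.64×9.1) = 0.00134 K/W
R_total = 0.006242 K/W
Q = ΔT/R_total = 30/0.006242

Q ≈ 4810 W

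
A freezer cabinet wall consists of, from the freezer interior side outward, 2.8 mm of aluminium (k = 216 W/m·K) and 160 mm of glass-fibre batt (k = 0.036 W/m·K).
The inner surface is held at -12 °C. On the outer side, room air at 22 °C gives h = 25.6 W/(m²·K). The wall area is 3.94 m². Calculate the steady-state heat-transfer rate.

Q ≈ 29.9 W

Model the wall as resistances in series:
R_aluminium = L/(kA) = 0.0028/(216×3.94) = 3.29×10^-6 K/W
R_glass-fibre batt = L/(kA) = 0.16/(0.036×3.94) = 1.128 K/W
R_outer film = 1/(h_o·A) = 1/(25.6×3.94) = 0.009914 K/W
R_total = 1.138 K/W
Q = ΔT / R_total = 34 / 1.138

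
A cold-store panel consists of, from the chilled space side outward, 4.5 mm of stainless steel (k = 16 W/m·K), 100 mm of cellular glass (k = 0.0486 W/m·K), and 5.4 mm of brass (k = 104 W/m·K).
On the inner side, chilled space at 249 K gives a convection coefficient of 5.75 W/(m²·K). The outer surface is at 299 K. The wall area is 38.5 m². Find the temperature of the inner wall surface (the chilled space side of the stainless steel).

Treating each layer as a thermal resistance in series:
R_inner film = 1/(h_i·A) = 1/(5.75×38.5) = 0.004517 K/W
R_stainless steel = L/(kA) = 0.0045/(16×38.5) = 7.305×10^-6 K/W
R_cellular glass = L/(kA) = 0.1/(0.0486×38.5) = 0.05344 K/W
R_brass = L/(kA) = 0.0054/(104×38.5) = 1.349×10^-6 K/W
R_total = 0.05797 K/W;  Q = ΔT/R_total = 50/0.05797 = 862.5 W
T_interface = T_inner + Q·ΣR(inner→interface) = 249 + 863×0.004517

T ≈ 253 K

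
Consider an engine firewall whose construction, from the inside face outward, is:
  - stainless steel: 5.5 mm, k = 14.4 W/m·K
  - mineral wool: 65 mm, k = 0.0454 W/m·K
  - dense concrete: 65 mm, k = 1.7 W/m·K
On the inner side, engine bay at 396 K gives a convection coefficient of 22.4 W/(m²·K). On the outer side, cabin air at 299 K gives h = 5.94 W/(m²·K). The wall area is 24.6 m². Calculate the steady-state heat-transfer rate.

Model the wall as resistances in series:
R_inner film = 1/(h_i·A) = 1/(22.4×24.6) = 0.001815 K/W
R_stainless steel = L/(kA) = 0.0055/(14.4×24.6) = 1.553×10^-5 K/W
R_mineral wool = L/(kA) = 0.065/(0.0454×24.6) = 0.0582 K/W
R_dense concrete = L/(kA) = 0.065/(1.7×24.6) = 0.001554 K/W
R_outer film = 1/(h_o·A) = 1/(5.94×24.6) = 0.006844 K/W
R_total = 0.06843 K/W
Q = ΔT / R_total = 97 / 0.06843

Q ≈ 1420 W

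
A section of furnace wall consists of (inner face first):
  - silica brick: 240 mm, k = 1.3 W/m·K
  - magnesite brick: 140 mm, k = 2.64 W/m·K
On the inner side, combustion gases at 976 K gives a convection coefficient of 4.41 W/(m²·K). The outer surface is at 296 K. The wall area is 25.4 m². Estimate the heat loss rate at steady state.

Thermal resistances in series:
R_inner film = 1/(h_i·A) = 1/(4.41×25.4) = 0.008927 K/W
R_silica brick = L/(kA) = 0.24/(1.3×25.4) = 0.007268 K/W
R_magnesite brick = L/(kA) = 0.14/(2.64×25.4) = 0.002088 K/W
R_total = 0.01828 K/W
Q = ΔT / R_total = 680 / 0.01828

Q ≈ 37200 W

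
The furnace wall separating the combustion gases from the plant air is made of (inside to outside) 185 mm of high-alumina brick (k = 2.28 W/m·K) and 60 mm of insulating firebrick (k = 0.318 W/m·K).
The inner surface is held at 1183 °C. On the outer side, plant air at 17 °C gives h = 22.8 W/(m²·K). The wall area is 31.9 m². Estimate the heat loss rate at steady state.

Series thermal resistances:
R_high-alumina brick = L/(kA) = 0.185/(2.28×31.9) = 0.002544 K/W
R_insulating firebrick = L/(kA) = 0.06/(0.318×31.9) = 0.005915 K/W
R_outer film = 1/(h_o·A) = 1/(22.8×31.9) = 0.001375 K/W
R_total = 0.009833 K/W
Q = ΔT / R_total = 1166 / 0.009833

Q ≈ 119000 W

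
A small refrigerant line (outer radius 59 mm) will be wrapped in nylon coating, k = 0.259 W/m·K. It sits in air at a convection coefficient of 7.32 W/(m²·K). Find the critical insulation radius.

For a cylinder r_cr = k/h = 0.259/7.32
r_cr = 35.4 mm; since the bare radius (59 mm) is above r_cr, any added insulation will reduce heat loss.

r_cr ≈ 35.4 mm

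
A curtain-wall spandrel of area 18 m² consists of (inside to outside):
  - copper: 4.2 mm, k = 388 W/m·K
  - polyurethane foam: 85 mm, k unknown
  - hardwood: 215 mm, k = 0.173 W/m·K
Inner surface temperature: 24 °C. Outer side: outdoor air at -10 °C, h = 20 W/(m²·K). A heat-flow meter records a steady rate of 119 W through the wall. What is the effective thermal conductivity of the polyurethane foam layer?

Model the wall as resistances in series:
R_copper = L/(kA) = 0.0042/(388×18) = 6.014×10^-7 K/W
R_hardwood = L/(kA) = 0.215/(0.173×18) = 0.06904 K/W
R_outer film = 1/(h_o·A) = 1/(20×18) = 0.002778 K/W
Sum of known resistances R_other = 0.07182 K/W
Total R = ΔT/Q = 34/119 = 0.2857 K/W
R_polyurethane foam = R_total − R_other = 0.2139 K/W
k = L/(R·A) = 0.085/(0.2139×18)

k ≈ 0.0221 W/(m·K)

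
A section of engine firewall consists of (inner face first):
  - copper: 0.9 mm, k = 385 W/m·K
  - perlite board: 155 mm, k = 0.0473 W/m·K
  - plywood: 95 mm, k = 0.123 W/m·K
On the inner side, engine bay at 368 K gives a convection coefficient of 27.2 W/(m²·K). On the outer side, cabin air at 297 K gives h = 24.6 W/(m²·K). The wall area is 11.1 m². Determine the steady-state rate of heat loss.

Series thermal resistances:
R_inner film = 1/(h_i·A) = 1/(27.2×11.1) = 0.003312 K/W
R_copper = L/(kA) = 0.0009/(385×11.1) = 2.106×10^-7 K/W
R_perlite board = L/(kA) = 0.155/(0.0473×11.1) = 0.2952 K/W
R_plywood = L/(kA) = 0.095/(0.123×11.1) = 0.06958 K/W
R_outer film = 1/(h_o·A) = 1/(24.6×11.1) = 0.003662 K/W
R_total = 0.3718 K/W
Q = ΔT / R_total = 71 / 0.3718

Q ≈ 191 W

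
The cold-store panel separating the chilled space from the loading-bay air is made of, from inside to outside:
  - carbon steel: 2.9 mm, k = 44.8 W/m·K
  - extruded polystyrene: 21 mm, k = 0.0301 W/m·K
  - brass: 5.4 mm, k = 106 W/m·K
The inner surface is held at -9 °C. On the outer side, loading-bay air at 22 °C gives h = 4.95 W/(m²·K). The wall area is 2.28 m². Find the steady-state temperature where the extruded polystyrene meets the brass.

Model the wall as resistances in series:
R_carbon steel = L/(kA) = 0.0029/(44.8×2.28) = 2.839×10^-5 K/W
R_extruded polystyrene = L/(kA) = 0.021/(0.0301×2.28) = 0.306 K/W
R_brass = L/(kA) = 0.0054/(106×2.28) = 2.234×10^-5 K/W
R_outer film = 1/(h_o·A) = 1/(4.95×2.28) = 0.08861 K/W
R_total = 0.3947 K/W;  Q = ΔT/R_total = 31/0.3947 = 78.55 W
T_interface = T_inner + Q·ΣR(inner→interface) = -9 + 78.5×0.306

T ≈ 15 °C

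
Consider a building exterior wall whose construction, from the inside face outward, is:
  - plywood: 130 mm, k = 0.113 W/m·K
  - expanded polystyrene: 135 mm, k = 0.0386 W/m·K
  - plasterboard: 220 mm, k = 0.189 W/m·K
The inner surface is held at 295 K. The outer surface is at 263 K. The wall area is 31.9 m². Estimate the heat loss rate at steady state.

Q ≈ 176 W

Series thermal resistances:
R_plywood = L/(kA) = 0.13/(0.113×31.9) = 0.03606 K/W
R_expanded polystyrene = L/(kA) = 0.135/(0.0386×31.9) = 0.1096 K/W
R_plasterboard = L/(kA) = 0.22/(0.189×31.9) = 0.03649 K/W
R_total = 0.1822 K/W
Q = ΔT / R_total = 32 / 0.1822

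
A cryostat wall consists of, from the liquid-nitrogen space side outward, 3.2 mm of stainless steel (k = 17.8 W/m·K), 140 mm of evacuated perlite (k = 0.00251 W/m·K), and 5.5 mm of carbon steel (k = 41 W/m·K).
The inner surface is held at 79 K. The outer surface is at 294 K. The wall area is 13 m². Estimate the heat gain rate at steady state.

Model the wall as resistances in series:
R_stainless steel = L/(kA) = 0.0032/(17.8×13) = 1.383×10^-5 K/W
R_evacuated perlite = L/(kA) = 0.14/(0.00251×13) = 4.291 K/W
R_carbon steel = L/(kA) = 0.0055/(41×13) = 1.032×10^-5 K/W
R_total = 4.291 K/W
Q = ΔT / R_total = 215 / 4.291

Q ≈ 50.1 W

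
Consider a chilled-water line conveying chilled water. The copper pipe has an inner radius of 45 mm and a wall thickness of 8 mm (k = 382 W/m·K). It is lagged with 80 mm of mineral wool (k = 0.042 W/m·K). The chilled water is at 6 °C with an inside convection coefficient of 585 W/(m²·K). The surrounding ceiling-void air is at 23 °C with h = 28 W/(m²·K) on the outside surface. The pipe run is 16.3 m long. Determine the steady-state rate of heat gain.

Treating each annulus and film as a series resistance:
R_inner film = 1/(h_i·2πr₁L) = 1/(585×2π×0.045×16.3) = 3.709×10^-4 K/W
R_copper pipe wall = ln(53/45)/(2π×382×16.3) = 4.182×10^-6 K/W
R_mineral wool = ln(133/53)/(2π×0.042×16.3) = 0.2139 K/W
R_outer film = 1/(h_o·2πr_oL) = 1/(28×2π×0.133×16.3) = 0.002622 K/W
R_total = 0.2169 K/W
Q = ΔT/R_total = 17/0.2169

Q ≈ 78.4 W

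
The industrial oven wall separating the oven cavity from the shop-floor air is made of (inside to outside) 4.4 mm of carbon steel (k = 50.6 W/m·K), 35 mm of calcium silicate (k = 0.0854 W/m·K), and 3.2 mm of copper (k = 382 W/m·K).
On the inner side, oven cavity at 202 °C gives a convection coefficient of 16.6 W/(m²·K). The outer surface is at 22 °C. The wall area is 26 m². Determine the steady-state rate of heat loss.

Q ≈ 9950 W

Series thermal resistances:
R_inner film = 1/(h_i·A) = 1/(16.6×26) = 0.002317 K/W
R_carbon steel = L/(kA) = 0.0044/(50.6×26) = 3.344×10^-6 K/W
R_calcium silicate = L/(kA) = 0.035/(0.0854×26) = 0.01576 K/W
R_copper = L/(kA) = 0.0032/(382×26) = 3.222×10^-7 K/W
R_total = 0.01808 K/W
Q = ΔT / R_total = 180 / 0.01808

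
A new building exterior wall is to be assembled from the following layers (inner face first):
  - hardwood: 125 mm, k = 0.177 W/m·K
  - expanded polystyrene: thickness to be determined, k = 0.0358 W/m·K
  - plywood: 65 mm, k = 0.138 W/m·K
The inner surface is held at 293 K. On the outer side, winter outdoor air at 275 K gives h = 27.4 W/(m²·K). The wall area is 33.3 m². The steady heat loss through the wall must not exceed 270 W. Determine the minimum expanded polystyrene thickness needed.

L ≈ 36 mm

Treating each layer as a thermal resistance in series:
R_hardwood = L/(kA) = 0.125/(0.177×33.3) = 0.02121 K/W
R_plywood = L/(kA) = 0.065/(0.138×33.3) = 0.01414 K/W
R_outer film = 1/(h_o·A) = 1/(27.4×33.3) = 0.001096 K/W
Sum of the known resistances R_other = 0.03645 K/W
Required total resistance R_tot = ΔT/Q_allow = 18/270 = 0.06667 K/W
R_expanded polystyrene = R_tot − R_other = 0.03022 K/W
L = R·k·A = 0.03022×0.0358×33.3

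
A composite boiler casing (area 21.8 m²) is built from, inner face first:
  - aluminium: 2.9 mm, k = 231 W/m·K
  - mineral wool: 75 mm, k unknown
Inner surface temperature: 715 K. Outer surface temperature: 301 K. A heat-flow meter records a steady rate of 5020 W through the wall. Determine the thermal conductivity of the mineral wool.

Model the wall as resistances in series:
R_aluminium = L/(kA) = 0.0029/(231×21.8) = 5.759×10^-7 K/W
Sum of known resistances R_other = 5.759×10^-7 K/W
Total R = ΔT/Q = 414/5020 = 0.08247 K/W
R_mineral wool = R_total − R_other = 0.08247 K/W
k = L/(R·A) = 0.075/(0.08247×21.8)

k ≈ 0.0417 W/(m·K)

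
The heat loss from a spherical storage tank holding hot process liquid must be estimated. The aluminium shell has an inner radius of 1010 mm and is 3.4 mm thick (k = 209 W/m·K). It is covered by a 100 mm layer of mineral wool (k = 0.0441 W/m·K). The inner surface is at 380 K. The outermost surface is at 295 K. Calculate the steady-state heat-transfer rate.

Q ≈ 531 W

Spherical conduction: R = (1/r_in − 1/r_out)/(4πk) per layer; series-sum.
R_aluminium shell = (1/1.01 − 1/1.0134)/(4π×209) = 1.265×10^-6 K/W
R_mineral wool = (1/1.0134 − 1/1.1134)/(4π×0.0441) = 0.1599 K/W
R_total = 0.1599 K/W
Q = ΔT/R_total = 85/0.1599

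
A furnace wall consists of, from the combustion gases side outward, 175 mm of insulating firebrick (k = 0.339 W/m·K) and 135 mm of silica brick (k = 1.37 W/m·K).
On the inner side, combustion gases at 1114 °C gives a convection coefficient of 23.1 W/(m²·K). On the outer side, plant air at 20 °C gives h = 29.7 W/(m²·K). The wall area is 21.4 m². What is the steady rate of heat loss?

Series thermal resistances:
R_inner film = 1/(h_i·A) = 1/(23.1×21.4) = 0.002023 K/W
R_insulating firebrick = L/(kA) = 0.175/(0.339×21.4) = 0.02412 K/W
R_silica brick = L/(kA) = 0.135/(1.37×21.4) = 0.004605 K/W
R_outer film = 1/(h_o·A) = 1/(29.7×21.4) = 0.001573 K/W
R_total = 0.03232 K/W
Q = ΔT / R_total = 1094 / 0.03232

Q ≈ 33800 W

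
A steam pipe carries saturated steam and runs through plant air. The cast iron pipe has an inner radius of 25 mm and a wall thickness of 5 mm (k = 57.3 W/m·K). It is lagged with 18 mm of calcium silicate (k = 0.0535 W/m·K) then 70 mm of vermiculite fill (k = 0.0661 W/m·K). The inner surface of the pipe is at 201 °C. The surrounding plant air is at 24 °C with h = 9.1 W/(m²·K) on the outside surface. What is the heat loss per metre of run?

q′ ≈ 47.7 W/m

Per-layer cylindrical resistances, series-summed:
R_cast iron pipe wall = ln(30/25)/(2π×57.3×1) = 5.064×10^-4 K/W
R_calcium silicate = ln(48/30)/(2π×0.0535×1) = 1.398 K/W
R_vermiculite fill = ln(118/48)/(2π×0.0661×1) = 2.166 K/W
R_outer film = 1/(h_o·2πr_oL) = 1/(9.1×2π×0.118×1) = 0.1482 K/W
R_total = 3.713 K/W
Q = ΔT/R_total = 177/3.713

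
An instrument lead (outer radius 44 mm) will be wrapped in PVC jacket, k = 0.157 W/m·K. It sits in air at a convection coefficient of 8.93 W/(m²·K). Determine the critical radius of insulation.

r_cr ≈ 17.6 mm

For a cylinder r_cr = k/h = 0.157/8.93
r_cr = 17.6 mm; since the bare radius (44 mm) is above r_cr, any added insulation will reduce heat loss.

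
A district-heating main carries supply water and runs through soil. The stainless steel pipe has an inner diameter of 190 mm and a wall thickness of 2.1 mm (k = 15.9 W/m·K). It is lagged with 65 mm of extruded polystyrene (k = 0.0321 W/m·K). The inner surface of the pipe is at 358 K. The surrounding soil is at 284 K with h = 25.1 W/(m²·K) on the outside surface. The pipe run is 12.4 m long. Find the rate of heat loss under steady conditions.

Per-layer cylindrical resistances, series-summed:
R_stainless steel pipe wall = ln(97.1/95)/(2π×15.9×12.4) = 1.765×10^-5 K/W
R_extruded polystyrene = ln(162.1/97.1)/(2π×0.0321×12.4) = 0.2049 K/W
R_outer film = 1/(h_o·2πr_oL) = 1/(25.1×2π×0.1621×12.4) = 0.003155 K/W
R_total = 0.2081 K/W
Q = ΔT/R_total = 74/0.2081

Q ≈ 356 W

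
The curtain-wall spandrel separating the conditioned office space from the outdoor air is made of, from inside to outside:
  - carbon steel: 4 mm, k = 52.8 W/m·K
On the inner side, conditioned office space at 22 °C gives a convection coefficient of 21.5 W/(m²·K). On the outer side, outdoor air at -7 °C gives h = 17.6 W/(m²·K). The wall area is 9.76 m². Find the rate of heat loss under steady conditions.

Thermal resistances in series:
R_inner film = 1/(h_i·A) = 1/(21.5×9.76) = 0.004766 K/W
R_carbon steel = L/(kA) = 0.004/(52.8×9.76) = 7.762×10^-6 K/W
R_outer film = 1/(h_o·A) = 1/(17.6×9.76) = 0.005822 K/W
R_total = 0.01059 K/W
Q = ΔT / R_total = 29 / 0.01059

Q ≈ 2740 W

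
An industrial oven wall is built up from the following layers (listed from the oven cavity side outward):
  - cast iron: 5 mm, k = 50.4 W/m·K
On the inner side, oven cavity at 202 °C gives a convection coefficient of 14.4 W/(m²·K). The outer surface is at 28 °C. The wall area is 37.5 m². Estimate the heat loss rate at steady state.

Q ≈ 93800 W

Treating each layer as a thermal resistance in series:
R_inner film = 1/(h_i·A) = 1/(14.4×37.5) = 0.001852 K/W
R_cast iron = L/(kA) = 0.005/(50.4×37.5) = 2.646×10^-6 K/W
R_total = 0.001854 K/W
Q = ΔT / R_total = 174 / 0.001854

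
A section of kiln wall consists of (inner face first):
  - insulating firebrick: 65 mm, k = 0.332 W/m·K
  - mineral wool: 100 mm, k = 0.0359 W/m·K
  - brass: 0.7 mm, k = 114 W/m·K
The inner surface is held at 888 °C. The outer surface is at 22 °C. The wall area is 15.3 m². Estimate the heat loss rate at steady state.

Q ≈ 4440 W

Model the wall as resistances in series:
R_insulating firebrick = L/(kA) = 0.065/(0.332×15.3) = 0.0128 K/W
R_mineral wool = L/(kA) = 0.1/(0.0359×15.3) = 0.1821 K/W
R_brass = L/(kA) = 0.0007/(114×15.3) = 4.013×10^-7 K/W
R_total = 0.1949 K/W
Q = ΔT / R_total = 866 / 0.1949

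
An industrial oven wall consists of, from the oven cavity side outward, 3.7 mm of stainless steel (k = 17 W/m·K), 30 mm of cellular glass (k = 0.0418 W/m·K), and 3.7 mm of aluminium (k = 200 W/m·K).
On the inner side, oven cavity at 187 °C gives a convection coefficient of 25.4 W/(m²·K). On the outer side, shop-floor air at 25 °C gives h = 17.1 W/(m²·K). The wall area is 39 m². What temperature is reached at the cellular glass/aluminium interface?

T ≈ 36.6 °C

Treating each layer as a thermal resistance in series:
R_inner film = 1/(h_i·A) = 1/(25.4×39) = 0.001009 K/W
R_stainless steel = L/(kA) = 0.0037/(17×39) = 5.581×10^-6 K/W
R_cellular glass = L/(kA) = 0.03/(0.0418×39) = 0.0184 K/W
R_aluminium = L/(kA) = 0.0037/(200×39) = 4.744×10^-7 K/W
R_outer film = 1/(h_o·A) = 1/(17.1×39) = 0.001499 K/W
R_total = 0.02092 K/W;  Q = ΔT/R_total = 162/0.02092 = 7745 W
T_interface = T_inner − Q·ΣR(inner→interface) = 187 − 7740×0.01942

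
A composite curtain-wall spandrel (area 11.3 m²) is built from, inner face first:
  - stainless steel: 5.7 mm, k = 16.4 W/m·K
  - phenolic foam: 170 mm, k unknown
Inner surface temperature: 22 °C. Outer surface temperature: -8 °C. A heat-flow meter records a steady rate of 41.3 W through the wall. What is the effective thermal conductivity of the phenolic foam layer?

Thermal resistances in series:
R_stainless steel = L/(kA) = 0.0057/(16.4×11.3) = 3.076×10^-5 K/W
Sum of known resistances R_other = 3.076×10^-5 K/W
Total R = ΔT/Q = 30/41.3 = 0.7264 K/W
R_phenolic foam = R_total − R_other = 0.7264 K/W
k = L/(R·A) = 0.17/(0.7264×11.3)

k ≈ 0.0207 W/(m·K)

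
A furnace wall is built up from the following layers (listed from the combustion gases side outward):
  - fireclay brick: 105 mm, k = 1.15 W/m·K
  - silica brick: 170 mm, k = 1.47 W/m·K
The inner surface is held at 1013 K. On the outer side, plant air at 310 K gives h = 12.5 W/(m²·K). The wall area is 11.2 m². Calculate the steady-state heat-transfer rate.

Q ≈ 27400 W

Using the resistance-network approach (series):
R_fireclay brick = L/(kA) = 0.105/(1.15×11.2) = 0.008152 K/W
R_silica brick = L/(kA) = 0.17/(1.47×11.2) = 0.01033 K/W
R_outer film = 1/(h_o·A) = 1/(12.5×11.2) = 0.007143 K/W
R_total = 0.02562 K/W
Q = ΔT / R_total = 703 / 0.02562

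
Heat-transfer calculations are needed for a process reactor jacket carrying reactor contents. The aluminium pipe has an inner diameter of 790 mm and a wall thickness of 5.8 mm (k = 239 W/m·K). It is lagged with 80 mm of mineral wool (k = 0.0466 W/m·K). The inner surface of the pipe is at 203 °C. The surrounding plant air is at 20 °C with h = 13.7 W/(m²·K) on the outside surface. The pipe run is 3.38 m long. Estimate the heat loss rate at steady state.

Radial resistances (cylindrical: R_cond = ln(r_o/r_i)/(2πkL), R_conv = 1/(h·2πrL)):
R_aluminium pipe wall = ln(400.8/395)/(2π×239×3.38) = 2.872×10^-6 K/W
R_mineral wool = ln(480.8/400.8)/(2π×0.0466×3.38) = 0.1839 K/W
R_outer film = 1/(h_o·2πr_oL) = 1/(13.7×2π×0.4808×3.38) = 0.007149 K/W
R_total = 0.191 K/W
Q = ΔT/R_total = 183/0.191

Q ≈ 958 W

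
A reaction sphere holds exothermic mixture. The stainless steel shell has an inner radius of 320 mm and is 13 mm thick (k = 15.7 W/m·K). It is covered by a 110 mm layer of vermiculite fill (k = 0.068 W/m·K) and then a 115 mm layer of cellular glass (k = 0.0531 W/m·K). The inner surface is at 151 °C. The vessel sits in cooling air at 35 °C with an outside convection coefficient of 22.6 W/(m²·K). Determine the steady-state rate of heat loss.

Q ≈ 73.3 W

Spherical conduction: R = (1/r_in − 1/r_out)/(4πk) per layer; series-sum.
R_stainless steel shell = (1/0.32 − 1/0.333)/(4π×15.7) = 6.184×10^-4 K/W
R_vermiculite fill = (1/0.333 − 1/0.443)/(4π×0.068) = 0.8726 K/W
R_cellular glass = (1/0.443 − 1/0.558)/(4π×0.0531) = 0.6972 K/W
R_outer film = 1/(h·4πr_o²) = 1/(22.6×4π×0.558²) = 0.01131 K/W
R_total = 1.582 K/W
Q = ΔT/R_total = 116/1.582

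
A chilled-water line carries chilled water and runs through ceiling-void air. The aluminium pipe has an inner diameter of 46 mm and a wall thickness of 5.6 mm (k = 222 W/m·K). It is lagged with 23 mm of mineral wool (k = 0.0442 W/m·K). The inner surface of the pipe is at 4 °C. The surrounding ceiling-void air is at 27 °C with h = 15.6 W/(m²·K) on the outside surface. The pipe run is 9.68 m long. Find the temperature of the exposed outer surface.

Per-layer cylindrical resistances, series-summed:
R_aluminium pipe wall = ln(28.6/23)/(2π×222×9.68) = 1.614×10^-5 K/W
R_mineral wool = ln(51.6/28.6)/(2π×0.0442×9.68) = 0.2195 K/W
R_outer film = 1/(h_o·2πr_oL) = 1/(15.6×2π×0.0516×9.68) = 0.02043 K/W
R_total = 0.24 K/W
Q = ΔT/R_total = 23/0.24
Q = 95.9 W
T_interface = T_inner + Q·ΣR(inner→interface) = 4 + 95.9×0.2195

T ≈ 25 °C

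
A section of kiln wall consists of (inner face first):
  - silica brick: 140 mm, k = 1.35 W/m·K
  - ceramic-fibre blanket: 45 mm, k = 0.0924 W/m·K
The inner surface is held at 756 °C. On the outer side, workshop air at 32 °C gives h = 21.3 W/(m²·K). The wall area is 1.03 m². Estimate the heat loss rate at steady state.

Q ≈ 1170 W

Model the wall as resistances in series:
R_silica brick = L/(kA) = 0.14/(1.35×1.03) = 0.1007 K/W
R_ceramic-fibre blanket = L/(kA) = 0.045/(0.0924×1.03) = 0.4728 K/W
R_outer film = 1/(h_o·A) = 1/(21.3×1.03) = 0.04558 K/W
R_total = 0.6191 K/W
Q = ΔT / R_total = 724 / 0.6191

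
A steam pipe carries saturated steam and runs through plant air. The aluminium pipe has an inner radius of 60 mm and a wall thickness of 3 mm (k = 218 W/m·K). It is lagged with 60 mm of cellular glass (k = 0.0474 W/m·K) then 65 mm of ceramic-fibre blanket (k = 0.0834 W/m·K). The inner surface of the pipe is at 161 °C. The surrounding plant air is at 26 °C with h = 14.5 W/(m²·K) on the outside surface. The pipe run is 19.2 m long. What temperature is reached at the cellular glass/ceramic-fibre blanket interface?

T ≈ 63.6 °C

Radial resistances (cylindrical: R_cond = ln(r_o/r_i)/(2πkL), R_conv = 1/(h·2πrL)):
R_aluminium pipe wall = ln(63/60)/(2π×218×19.2) = 1.855×10^-6 K/W
R_cellular glass = ln(123/63)/(2π×0.0474×19.2) = 0.117 K/W
R_ceramic-fibre blanket = ln(188/123)/(2π×0.0834×19.2) = 0.04217 K/W
R_outer film = 1/(h_o·2πr_oL) = 1/(14.5×2π×0.188×19.2) = 0.003041 K/W
R_total = 0.1622 K/W
Q = ΔT/R_total = 135/0.1622
Q = 832 W
T_interface = T_inner − Q·ΣR(inner→interface) = 161 − 832×0.117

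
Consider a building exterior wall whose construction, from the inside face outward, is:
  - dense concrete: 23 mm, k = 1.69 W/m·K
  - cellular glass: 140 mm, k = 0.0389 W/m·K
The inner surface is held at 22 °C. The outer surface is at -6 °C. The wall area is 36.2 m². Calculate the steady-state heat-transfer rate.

Q ≈ 281 W

Model the wall as resistances in series:
R_dense concrete = L/(kA) = 0.023/(1.69×36.2) = 3.76×10^-4 K/W
R_cellular glass = L/(kA) = 0.14/(0.0389×36.2) = 0.09942 K/W
R_total = 0.0998 K/W
Q = ΔT / R_total = 28 / 0.0998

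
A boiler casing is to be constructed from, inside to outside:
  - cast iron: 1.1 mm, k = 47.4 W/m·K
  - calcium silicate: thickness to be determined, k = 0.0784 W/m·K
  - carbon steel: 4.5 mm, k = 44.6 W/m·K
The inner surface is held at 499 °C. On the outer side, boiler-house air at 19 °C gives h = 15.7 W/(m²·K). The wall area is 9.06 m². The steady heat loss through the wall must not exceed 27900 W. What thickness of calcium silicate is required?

Series thermal resistances:
R_cast iron = L/(kA) = 0.0011/(47.4×9.06) = 2.561×10^-6 K/W
R_carbon steel = L/(kA) = 0.0045/(44.6×9.06) = 1.114×10^-5 K/W
R_outer film = 1/(h_o·A) = 1/(15.7×9.06) = 0.00703 K/W
Sum of the known resistances R_other = 0.007044 K/W
Required total resistance R_tot = ΔT/Q_allow = 480/27900 = 0.0172 K/W
R_calcium silicate = R_tot − R_other = 0.01016 K/W
L = R·k·A = 0.01016×0.0784×9.06

L ≈ 7.22 mm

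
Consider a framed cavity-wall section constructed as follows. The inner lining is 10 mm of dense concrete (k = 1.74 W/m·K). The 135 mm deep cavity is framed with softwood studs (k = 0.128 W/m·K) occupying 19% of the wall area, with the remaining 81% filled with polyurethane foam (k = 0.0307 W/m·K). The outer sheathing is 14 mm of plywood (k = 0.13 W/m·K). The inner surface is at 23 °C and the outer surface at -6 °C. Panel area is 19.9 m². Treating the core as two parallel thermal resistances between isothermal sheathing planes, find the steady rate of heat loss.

Sheathing layers in series; stud and cavity paths in parallel between them.
R_inner = 0.01/(1.74×19.9) = 2.888×10^-4 K/W
R_stud  = 0.135/(0.128×0.19×19.9) = 0.2789 K/W
R_cav   = 0.135/(0.0307×0.81×19.9) = 0.2728 K/W
1/R_core = 1/R_stud + 1/R_cav → R_core = 0.1379 K/W
R_outer = 0.014/(0.13×19.9) = 0.005412 K/W
R_total = 0.1436 K/W
Q = ΔT/R_total = 29/0.1436

Q ≈ 202 W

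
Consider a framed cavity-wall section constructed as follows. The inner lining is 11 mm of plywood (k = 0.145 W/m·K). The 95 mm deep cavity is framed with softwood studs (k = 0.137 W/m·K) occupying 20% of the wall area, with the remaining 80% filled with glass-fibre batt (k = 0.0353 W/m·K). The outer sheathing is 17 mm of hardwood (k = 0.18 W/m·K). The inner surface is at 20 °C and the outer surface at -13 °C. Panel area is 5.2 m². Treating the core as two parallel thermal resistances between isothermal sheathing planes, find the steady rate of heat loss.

Q ≈ 91.4 W

Sheathing layers in series; stud and cavity paths in parallel between them.
R_inner = 0.011/(0.145×5.2) = 0.01459 K/W
R_stud  = 0.095/(0.137×0.2×5.2) = 0.6668 K/W
R_cav   = 0.095/(0.0353×0.8×5.2) = 0.6469 K/W
1/R_core = 1/R_stud + 1/R_cav → R_core = 0.3283 K/W
R_outer = 0.017/(0.18×5.2) = 0.01816 K/W
R_total = 0.3611 K/W
Q = ΔT/R_total = 33/0.3611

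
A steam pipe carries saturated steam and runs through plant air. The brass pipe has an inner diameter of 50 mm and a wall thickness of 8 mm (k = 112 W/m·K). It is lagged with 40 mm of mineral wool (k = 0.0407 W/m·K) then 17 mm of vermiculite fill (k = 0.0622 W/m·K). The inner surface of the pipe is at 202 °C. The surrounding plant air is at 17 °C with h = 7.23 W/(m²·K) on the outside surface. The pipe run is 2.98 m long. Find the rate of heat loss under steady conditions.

For a radial system each layer contributes R = ln(r_out/r_in)/(2πkL); films add R = 1/(hA).
R_brass pipe wall = ln(33/25)/(2π×112×2.98) = 1.324×10^-4 K/W
R_mineral wool = ln(73/33)/(2π×0.0407×2.98) = 1.042 K/W
R_vermiculite fill = ln(90/73)/(2π×0.0622×2.98) = 0.1798 K/W
R_outer film = 1/(h_o·2πr_oL) = 1/(7.23×2π×0.09×2.98) = 0.08208 K/W
R_total = 1.304 K/W
Q = ΔT/R_total = 185/1.304

Q ≈ 142 W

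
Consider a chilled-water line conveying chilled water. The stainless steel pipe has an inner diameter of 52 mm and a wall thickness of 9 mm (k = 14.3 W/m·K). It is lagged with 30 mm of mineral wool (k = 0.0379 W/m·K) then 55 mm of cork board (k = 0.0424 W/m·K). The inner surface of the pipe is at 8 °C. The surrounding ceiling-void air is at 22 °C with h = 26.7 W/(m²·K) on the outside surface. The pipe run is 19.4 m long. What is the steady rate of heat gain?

Cylindrical conduction, so R = ln(r₂/r₁)/(2πkL) per layer, in series:
R_stainless steel pipe wall = ln(35/26)/(2π×14.3×19.4) = 1.705×10^-4 K/W
R_mineral wool = ln(65/35)/(2π×0.0379×19.4) = 0.134 K/W
R_cork board = ln(120/65)/(2π×0.0424×19.4) = 0.1186 K/W
R_outer film = 1/(h_o·2πr_oL) = 1/(26.7×2π×0.12×19.4) = 0.002561 K/W
R_total = 0.2554 K/W
Q = ΔT/R_total = 14/0.2554

Q ≈ 54.8 W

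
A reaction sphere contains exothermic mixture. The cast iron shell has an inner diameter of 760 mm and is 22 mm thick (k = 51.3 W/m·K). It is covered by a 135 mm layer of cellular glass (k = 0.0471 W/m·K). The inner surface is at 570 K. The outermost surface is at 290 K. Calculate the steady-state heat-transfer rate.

Q ≈ 265 W

Radial (spherical) resistances in series:
R_cast iron shell = (1/0.38 − 1/0.402)/(4π×51.3) = 2.234×10^-4 K/W
R_cellular glass = (1/0.402 − 1/0.537)/(4π×0.0471) = 1.057 K/W
R_total = 1.057 K/W
Q = ΔT/R_total = 280/1.057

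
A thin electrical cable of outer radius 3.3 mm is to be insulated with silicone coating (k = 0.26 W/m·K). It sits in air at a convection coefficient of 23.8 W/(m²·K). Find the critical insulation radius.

For a cylinder r_cr = k/h = 0.26/23.8
r_cr = 10.9 mm; since the bare radius (3.3 mm) is below r_cr, adding a thin layer of insulation will *increase* heat loss.

r_cr ≈ 10.9 mm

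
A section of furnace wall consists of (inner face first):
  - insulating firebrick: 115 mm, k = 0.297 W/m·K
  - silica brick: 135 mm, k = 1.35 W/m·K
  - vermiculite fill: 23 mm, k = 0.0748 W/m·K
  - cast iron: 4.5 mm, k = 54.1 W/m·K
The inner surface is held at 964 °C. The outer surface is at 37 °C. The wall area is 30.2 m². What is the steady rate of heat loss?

Q ≈ 35200 W

Using the resistance-network approach (series):
R_insulating firebrick = L/(kA) = 0.115/(0.297×30.2) = 0.01282 K/W
R_silica brick = L/(kA) = 0.135/(1.35×30.2) = 0.003311 K/W
R_vermiculite fill = L/(kA) = 0.023/(0.0748×30.2) = 0.01018 K/W
R_cast iron = L/(kA) = 0.0045/(54.1×30.2) = 2.754×10^-6 K/W
R_total = 0.02632 K/W
Q = ΔT / R_total = 927 / 0.02632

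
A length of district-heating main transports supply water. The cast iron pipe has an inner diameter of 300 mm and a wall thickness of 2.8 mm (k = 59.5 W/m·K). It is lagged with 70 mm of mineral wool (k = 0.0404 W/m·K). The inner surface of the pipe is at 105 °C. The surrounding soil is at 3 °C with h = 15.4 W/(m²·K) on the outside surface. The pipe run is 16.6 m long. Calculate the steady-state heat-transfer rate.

Per-layer cylindrical resistances, series-summed:
R_cast iron pipe wall = ln(152.8/150)/(2π×59.5×16.6) = 2.98×10^-6 K/W
R_mineral wool = ln(222.8/152.8)/(2π×0.0404×16.6) = 0.0895 K/W
R_outer film = 1/(h_o·2πr_oL) = 1/(15.4×2π×0.2228×16.6) = 0.002794 K/W
R_total = 0.0923 K/W
Q = ΔT/R_total = 102/0.0923

Q ≈ 1110 W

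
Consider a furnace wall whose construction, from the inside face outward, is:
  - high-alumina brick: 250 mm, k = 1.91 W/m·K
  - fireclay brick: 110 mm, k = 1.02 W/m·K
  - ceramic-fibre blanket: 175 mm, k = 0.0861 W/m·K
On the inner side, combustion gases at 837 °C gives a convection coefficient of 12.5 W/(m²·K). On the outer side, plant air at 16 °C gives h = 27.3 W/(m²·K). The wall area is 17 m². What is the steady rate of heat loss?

Using the resistance-network approach (series):
R_inner film = 1/(h_i·A) = 1/(12.5×17) = 0.004706 K/W
R_high-alumina brick = L/(kA) = 0.25/(1.91×17) = 0.007699 K/W
R_fireclay brick = L/(kA) = 0.11/(1.02×17) = 0.006344 K/W
R_ceramic-fibre blanket = L/(kA) = 0.175/(0.0861×17) = 0.1196 K/W
R_outer film = 1/(h_o·A) = 1/(27.3×17) = 0.002155 K/W
R_total = 0.1405 K/W
Q = ΔT / R_total = 821 / 0.1405

Q ≈ 5840 W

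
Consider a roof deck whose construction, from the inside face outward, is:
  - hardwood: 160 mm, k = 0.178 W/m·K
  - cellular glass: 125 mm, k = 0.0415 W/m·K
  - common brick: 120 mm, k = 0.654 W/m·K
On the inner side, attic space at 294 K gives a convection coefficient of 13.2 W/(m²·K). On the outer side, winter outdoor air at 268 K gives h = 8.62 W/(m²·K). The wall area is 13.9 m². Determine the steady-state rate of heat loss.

Q ≈ 84.3 W

Using the resistance-network approach (series):
R_inner film = 1/(h_i·A) = 1/(13.2×13.9) = 0.00545 K/W
R_hardwood = L/(kA) = 0.16/(0.178×13.9) = 0.06467 K/W
R_cellular glass = L/(kA) = 0.125/(0.0415×13.9) = 0.2167 K/W
R_common brick = L/(kA) = 0.12/(0.654×13.9) = 0.0132 K/W
R_outer film = 1/(h_o·A) = 1/(8.62×13.9) = 0.008346 K/W
R_total = 0.3084 K/W
Q = ΔT / R_total = 26 / 0.3084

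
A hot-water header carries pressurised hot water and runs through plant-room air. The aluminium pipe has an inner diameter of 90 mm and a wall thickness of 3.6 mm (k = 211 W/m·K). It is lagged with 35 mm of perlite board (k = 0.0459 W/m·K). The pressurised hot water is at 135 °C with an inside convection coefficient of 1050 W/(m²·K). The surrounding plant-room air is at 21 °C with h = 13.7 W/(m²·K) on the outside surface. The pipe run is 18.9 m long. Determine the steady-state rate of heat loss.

Q ≈ 1060 W

Treating each annulus and film as a series resistance:
R_inner film = 1/(h_i·2πr₁L) = 1/(1050×2π×0.045×18.9) = 1.782×10^-4 K/W
R_aluminium pipe wall = ln(48.6/45)/(2π×211×18.9) = 3.071×10^-6 K/W
R_perlite board = ln(83.6/48.6)/(2π×0.0459×18.9) = 0.09951 K/W
R_outer film = 1/(h_o·2πr_oL) = 1/(13.7×2π×0.0836×18.9) = 0.007352 K/W
R_total = 0.107 K/W
Q = ΔT/R_total = 114/0.107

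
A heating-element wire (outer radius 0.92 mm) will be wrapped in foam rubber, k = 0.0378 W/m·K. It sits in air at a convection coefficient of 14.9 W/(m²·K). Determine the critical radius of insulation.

r_cr ≈ 2.54 mm

For a cylinder r_cr = k/h = 0.0378/14.9
r_cr = 2.54 mm; since the bare radius (0.92 mm) is below r_cr, adding a thin layer of insulation will *increase* heat loss.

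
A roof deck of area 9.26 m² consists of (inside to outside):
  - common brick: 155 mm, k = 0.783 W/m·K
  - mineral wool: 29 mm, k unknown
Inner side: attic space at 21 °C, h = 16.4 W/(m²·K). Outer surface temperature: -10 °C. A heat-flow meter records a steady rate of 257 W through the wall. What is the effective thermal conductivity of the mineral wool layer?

Thermal resistances in series:
R_inner film = 1/(h_i·A) = 1/(16.4×9.26) = 0.006585 K/W
R_common brick = L/(kA) = 0.155/(0.783×9.26) = 0.02138 K/W
Sum of known resistances R_other = 0.02796 K/W
Total R = ΔT/Q = 31/257 = 0.1206 K/W
R_mineral wool = R_total − R_other = 0.09266 K/W
k = L/(R·A) = 0.029/(0.09266×9.26)

k ≈ 0.0338 W/(m·K)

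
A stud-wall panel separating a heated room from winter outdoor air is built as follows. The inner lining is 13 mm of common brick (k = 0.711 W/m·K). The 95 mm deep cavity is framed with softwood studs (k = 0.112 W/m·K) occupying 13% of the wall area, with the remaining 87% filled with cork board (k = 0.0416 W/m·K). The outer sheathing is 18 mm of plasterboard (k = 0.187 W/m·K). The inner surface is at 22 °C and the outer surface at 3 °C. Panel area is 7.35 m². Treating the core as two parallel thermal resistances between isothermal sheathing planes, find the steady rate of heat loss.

Q ≈ 70.3 W

Sheathing layers in series; stud and cavity paths in parallel between them.
R_inner = 0.013/(0.711×7.35) = 0.002488 K/W
R_stud  = 0.095/(0.112×0.13×7.35) = 0.8877 K/W
R_cav   = 0.095/(0.0416×0.87×7.35) = 0.3571 K/W
1/R_core = 1/R_stud + 1/R_cav → R_core = 0.2547 K/W
R_outer = 0.018/(0.187×7.35) = 0.0131 K/W
R_total = 0.2703 K/W
Q = ΔT/R_total = 19/0.2703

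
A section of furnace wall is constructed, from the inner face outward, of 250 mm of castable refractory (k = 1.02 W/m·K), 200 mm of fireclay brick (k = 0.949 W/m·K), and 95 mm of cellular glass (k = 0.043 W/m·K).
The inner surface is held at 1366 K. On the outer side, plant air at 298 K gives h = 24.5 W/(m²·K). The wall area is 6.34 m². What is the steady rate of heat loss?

Series thermal resistances:
R_castable refractory = L/(kA) = 0.25/(1.02×6.34) = 0.03866 K/W
R_fireclay brick = L/(kA) = 0.2/(0.949×6.34) = 0.03324 K/W
R_cellular glass = L/(kA) = 0.095/(0.043×6.34) = 0.3485 K/W
R_outer film = 1/(h_o·A) = 1/(24.5×6.34) = 0.006438 K/W
R_total = 0.4268 K/W
Q = ΔT / R_total = 1068 / 0.4268

Q ≈ 2500 W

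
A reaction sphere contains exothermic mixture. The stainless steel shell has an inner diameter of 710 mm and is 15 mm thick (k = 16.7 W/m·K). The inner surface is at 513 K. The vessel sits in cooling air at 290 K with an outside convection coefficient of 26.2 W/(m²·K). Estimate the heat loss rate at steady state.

Q ≈ 9810 W

Each spherical layer contributes R = (1/r_i − 1/r_o)/(4πk):
R_stainless steel shell = (1/0.355 − 1/0.37)/(4π×16.7) = 5.442×10^-4 K/W
R_outer film = 1/(h·4πr_o²) = 1/(26.2×4π×0.37²) = 0.02219 K/W
R_total = 0.02273 K/W
Q = ΔT/R_total = 223/0.02273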